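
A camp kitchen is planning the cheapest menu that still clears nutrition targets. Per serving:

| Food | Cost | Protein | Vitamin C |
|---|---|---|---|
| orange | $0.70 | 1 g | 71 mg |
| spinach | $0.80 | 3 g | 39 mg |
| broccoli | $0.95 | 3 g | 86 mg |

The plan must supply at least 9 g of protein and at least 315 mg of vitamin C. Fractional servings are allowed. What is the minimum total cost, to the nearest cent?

orange only: max(9/1, 315/71) = 9 servings → $6.30.
spinach only: max(9/3, 315/39) = 8.077 servings → $6.46.
broccoli only: max(9/3, 315/86) = 3.663 servings → $3.48.
orange + spinach with both tight: 3.414 servings and 1.862 servings → $3.88.
orange + broccoli with both tight: 1.346 servings and 2.551 servings → $3.37.
spinach + broccoli with both targets exact would need a negative amount; discard.
Cheapest feasible corner: $3.37.

$3.37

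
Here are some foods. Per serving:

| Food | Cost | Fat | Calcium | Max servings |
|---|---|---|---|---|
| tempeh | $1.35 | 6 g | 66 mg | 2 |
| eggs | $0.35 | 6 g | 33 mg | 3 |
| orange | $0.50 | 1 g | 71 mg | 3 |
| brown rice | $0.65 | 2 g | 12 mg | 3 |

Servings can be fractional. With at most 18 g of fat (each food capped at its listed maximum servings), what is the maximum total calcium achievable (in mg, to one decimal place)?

Calcium per g fat: orange 71, tempeh 11, brown rice 6, eggs 5.5.
Take 3 servings of orange: uses 3 g fat, +213.0 mg calcium (running total 213.0 mg).
Take 2 servings of tempeh: uses 12 g fat, +132.0 mg calcium (running total 345.0 mg).
Take 1.5 servings of brown rice: uses 3 g fat, +18.0 mg calcium (running total 363.0 mg).
Greedy by best ratio exhausts the fat allowance optimally: 363.0 mg.

363.0 mg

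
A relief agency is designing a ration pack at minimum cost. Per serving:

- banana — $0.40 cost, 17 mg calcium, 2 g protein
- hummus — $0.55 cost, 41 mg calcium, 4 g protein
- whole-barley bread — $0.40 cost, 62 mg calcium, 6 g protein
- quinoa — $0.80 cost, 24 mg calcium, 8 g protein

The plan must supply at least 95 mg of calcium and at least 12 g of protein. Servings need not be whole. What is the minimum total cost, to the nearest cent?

$0.80

For a min-cost LP with two ≥-constraints, a basic feasible solution has at most two positive variables.
banana only: max(95/17, 12/2) = 6 servings → $2.40.
hummus only: max(95/41, 12/4) = 3 servings → $1.65.
whole-barley bread only: max(95/62, 12/6) = 2 servings → $0.80.
quinoa only: max(95/24, 12/8) = 3.958 servings → $3.17.
banana + hummus: intersection lies outside the first quadrant.
banana + whole-barley bread: intersection lies outside the first quadrant.
banana + quinoa with both tight: 5.364 servings and 0.1591 servings → $2.27.
hummus + whole-barley bread: the both-tight solution has a negative serving — not a feasible corner.
hummus + quinoa with both tight: 2.034 servings and 0.4828 servings → $1.51.
whole-barley bread + quinoa with both tight: 1.341 servings and 0.4943 servings → $0.93.
So the least-cost plan costs $0.80.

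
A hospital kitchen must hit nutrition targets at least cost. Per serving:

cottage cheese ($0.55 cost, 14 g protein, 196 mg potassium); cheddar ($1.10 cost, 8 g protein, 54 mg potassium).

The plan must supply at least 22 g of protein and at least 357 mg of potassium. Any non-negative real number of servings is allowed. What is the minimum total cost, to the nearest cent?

$1.00

Compare the cost at each extreme point of the feasible region.
cottage cheese only: max(22/14, 357/196) = 1.821 servings → $1.00.
cheddar only: max(22/8, 357/54) = 6.611 servings → $7.27.
cottage cheese + cheddar with both targets exact would need a negative amount; discard.
Cheapest feasible corner: $1.00.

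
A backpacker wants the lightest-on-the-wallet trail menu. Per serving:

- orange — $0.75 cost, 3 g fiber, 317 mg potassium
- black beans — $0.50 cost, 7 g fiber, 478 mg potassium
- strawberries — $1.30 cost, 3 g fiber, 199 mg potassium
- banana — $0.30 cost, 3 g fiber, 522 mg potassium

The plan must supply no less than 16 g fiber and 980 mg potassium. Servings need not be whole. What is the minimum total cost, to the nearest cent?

With two linear requirements the optimum uses one or two foods; enumerate the corners.
orange only: max(16/3, 980/317) = 5.333 servings → $4.00.
black beans only: max(16/7, 980/478) = 2.286 servings → $1.14.
strawberries only: max(16/3, 980/199) = 5.333 servings → $6.93.
banana only: max(16/3, 980/522) = 5.333 servings → $1.60.
orange + black beans: intersection lies outside the first quadrant.
orange + strawberries: the both-tight solution has a negative serving — not a feasible corner.
orange + banana: the both-tight solution has a negative serving — not a feasible corner.
black beans + strawberries: intersection lies outside the first quadrant.
black beans + banana with both targets exact would need a negative amount; discard.
strawberries + banana: intersection lies outside the first quadrant.
Cheapest feasible corner: $1.14.

$1.14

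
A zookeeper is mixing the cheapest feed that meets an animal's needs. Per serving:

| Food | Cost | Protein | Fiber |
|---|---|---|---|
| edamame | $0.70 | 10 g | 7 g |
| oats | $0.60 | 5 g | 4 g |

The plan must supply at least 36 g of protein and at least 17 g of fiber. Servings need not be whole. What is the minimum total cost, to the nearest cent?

At the optimum either one food covers both requirements or two foods hit both targets exactly; no other combination can be cheaper.
edamame only: max(36/10, 17/7) = 3.6 servings → $2.52.
oats only: max(36/5, 17/4) = 7.2 servings → $4.32.
edamame + oats: intersection lies outside the first quadrant.
Cheapest feasible corner: $2.52.

$2.52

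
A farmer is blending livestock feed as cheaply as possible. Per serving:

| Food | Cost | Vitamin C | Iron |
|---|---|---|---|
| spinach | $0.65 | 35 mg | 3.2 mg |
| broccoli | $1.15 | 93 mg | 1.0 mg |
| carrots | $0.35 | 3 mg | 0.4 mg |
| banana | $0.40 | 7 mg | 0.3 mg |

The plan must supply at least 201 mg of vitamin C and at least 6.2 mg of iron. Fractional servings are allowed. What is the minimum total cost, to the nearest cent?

The cheapest plan sits at a corner of the feasible region — with two constraints it uses at most two foods.
spinach only: max(201/35, 6.2/3.2) = 5.743 servings → $3.73.
broccoli only: max(201/93, 6.2/1.0) = 6.2 servings → $7.13.
carrots only: max(201/3, 6.2/0.4) = 67 servings → $23.45.
banana only: max(201/7, 6.2/0.3) = 28.71 servings → $11.49.
spinach + broccoli with both tight: 1.43 servings and 1.623 servings → $2.80.
spinach + carrots: the both-tight solution has a negative serving — not a feasible corner.
spinach + banana: the both-tight solution has a negative serving — not a feasible corner.
broccoli + carrots with both tight: 1.807 servings and 10.98 servings → $5.92.
broccoli + banana with both tight: 0.8086 servings and 17.97 servings → $8.12.
carrots + banana with both targets exact would need a negative amount; discard.
The minimum over all feasible corners is $2.80.

$2.80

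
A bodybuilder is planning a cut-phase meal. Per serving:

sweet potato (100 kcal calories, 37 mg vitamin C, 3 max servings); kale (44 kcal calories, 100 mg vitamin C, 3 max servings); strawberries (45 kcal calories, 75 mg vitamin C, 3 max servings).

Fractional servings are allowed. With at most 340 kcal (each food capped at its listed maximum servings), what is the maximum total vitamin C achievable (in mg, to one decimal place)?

Vitamin C per kcal: kale 2.273, strawberries 1.667, sweet potato 0.37.
Take 3 servings of kale: uses 132 kcal, +300.0 mg vitamin C (running total 300.0 mg).
Take 3 servings of strawberries: uses 135 kcal, +225.0 mg vitamin C (running total 525.0 mg).
Take 0.73 servings of sweet potato: uses 73 kcal, +27.0 mg vitamin C (running total 552.0 mg).
Filling greedily by vitamin C-per-kcal is optimal for one linear limit, giving 552.0 mg.

552.0 mg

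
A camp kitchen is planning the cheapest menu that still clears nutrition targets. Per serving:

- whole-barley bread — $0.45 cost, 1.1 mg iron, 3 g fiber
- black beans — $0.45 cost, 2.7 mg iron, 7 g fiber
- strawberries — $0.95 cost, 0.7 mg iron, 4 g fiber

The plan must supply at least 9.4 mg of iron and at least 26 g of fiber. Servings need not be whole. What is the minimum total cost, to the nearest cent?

Check every corner: each single food scaled to meet both minima, and each pair solved so both constraints bind.
whole-barley bread only: max(9.4/1.1, 26/3) = 8.667 servings → $3.90.
black beans only: max(9.4/2.7, 26/7) = 3.714 servings → $1.67.
strawberries only: max(9.4/0.7, 26/4) = 13.43 servings → $12.76.
whole-barley bread + black beans: intersection lies outside the first quadrant.
whole-barley bread + strawberries with both tight: 8.435 servings and 0.1739 servings → $3.96.
black beans + strawberries with both tight: 3.288 servings and 0.7458 servings → $2.19.
The minimum over all feasible corners is $1.67.

$1.67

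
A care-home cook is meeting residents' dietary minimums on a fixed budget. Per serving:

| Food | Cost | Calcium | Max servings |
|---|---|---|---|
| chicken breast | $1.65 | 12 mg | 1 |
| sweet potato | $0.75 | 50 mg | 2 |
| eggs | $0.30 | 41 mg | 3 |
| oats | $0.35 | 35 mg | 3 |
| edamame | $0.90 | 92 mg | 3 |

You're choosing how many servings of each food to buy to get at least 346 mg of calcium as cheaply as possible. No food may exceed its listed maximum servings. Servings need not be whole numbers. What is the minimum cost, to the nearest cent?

$3.08

Cost per mg of calcium: eggs $0.0073, edamame $0.0098, oats $0.0100, sweet potato $0.0150, chicken breast $0.1375.
Take 3 servings of eggs: +123.0 mg calcium for $0.90 (total $0.90, still need 223.0 mg).
Take 2.424 servings of edamame: +223.0 mg calcium for $2.18 (total $3.08, still need 0.0 mg).
Filling from the cheapest source first is optimal under one linear minimum: $3.08.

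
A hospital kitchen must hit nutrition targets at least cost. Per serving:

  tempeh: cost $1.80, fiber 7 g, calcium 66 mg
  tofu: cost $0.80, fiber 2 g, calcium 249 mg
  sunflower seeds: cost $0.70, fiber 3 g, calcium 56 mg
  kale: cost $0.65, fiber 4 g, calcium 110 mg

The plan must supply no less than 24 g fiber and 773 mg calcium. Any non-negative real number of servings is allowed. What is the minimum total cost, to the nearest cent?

$4.18

For a min-cost LP with two ≥-constraints, a basic feasible solution has at most two positive variables.
tempeh only: max(24/7, 773/66) = 11.71 servings → $21.08.
tofu only: max(24/2, 773/249) = 12 servings → $9.60.
sunflower seeds only: max(24/3, 773/56) = 13.8 servings → $9.66.
kale only: max(24/4, 773/110) = 7.027 servings → $4.57.
tempeh + tofu with both tight: 2.75 servings and 2.376 servings → $6.85.
tempeh + sunflower seeds: the both-tight solution has a negative serving — not a feasible corner.
tempeh + kale: the both-tight solution has a negative serving — not a feasible corner.
tofu + sunflower seeds with both tight: 1.535 servings and 6.976 servings → $6.11.
tofu + kale with both tight: 0.5825 servings and 5.709 servings → $4.18.
sunflower seeds + kale with both targets exact would need a negative amount; discard.
The minimum over all feasible corners is $4.18.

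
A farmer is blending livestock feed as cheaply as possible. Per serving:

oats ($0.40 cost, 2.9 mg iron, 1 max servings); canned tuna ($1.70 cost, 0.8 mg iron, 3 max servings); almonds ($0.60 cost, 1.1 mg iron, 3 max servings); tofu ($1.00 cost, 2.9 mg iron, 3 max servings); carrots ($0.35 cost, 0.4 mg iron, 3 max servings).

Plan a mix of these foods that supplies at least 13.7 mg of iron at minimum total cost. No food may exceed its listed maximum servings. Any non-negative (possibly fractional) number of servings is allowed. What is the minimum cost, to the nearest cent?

Cost per mg of iron: oats $0.1379, tofu $0.3448, almonds $0.5455, carrots $0.8750, canned tuna $2.1250.
Take 1 serving of oats: +2.9 mg iron for $0.40 (total $0.40, still need 10.8 mg).
Take 3 servings of tofu: +8.7 mg iron for $3.00 (total $3.40, still need 2.1 mg).
Take 1.909 servings of almonds: +2.1 mg iron for $1.15 (total $4.55, still need 0.0 mg).
Filling from the cheapest source first is optimal under one linear minimum: $4.55.

$4.55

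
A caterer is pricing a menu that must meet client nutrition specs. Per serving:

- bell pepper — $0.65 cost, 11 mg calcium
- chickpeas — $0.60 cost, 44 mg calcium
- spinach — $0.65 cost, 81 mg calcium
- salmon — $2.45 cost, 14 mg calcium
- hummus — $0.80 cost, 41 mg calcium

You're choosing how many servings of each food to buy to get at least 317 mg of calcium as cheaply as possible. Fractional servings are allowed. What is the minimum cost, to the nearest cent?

$2.54

Cost per mg of calcium: spinach $0.0080, chickpeas $0.0136, hummus $0.0195, bell pepper $0.0591, salmon $0.1750.
With no serving limits, use only spinach: 317 mg / 81 mg = 3.914 servings × $0.65 = $2.54.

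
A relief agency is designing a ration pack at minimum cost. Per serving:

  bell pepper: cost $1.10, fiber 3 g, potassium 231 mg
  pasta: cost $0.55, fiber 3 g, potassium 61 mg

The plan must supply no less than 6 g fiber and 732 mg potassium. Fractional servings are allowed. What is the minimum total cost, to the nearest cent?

bell pepper only: max(6/3, 732/231) = 3.169 servings → $3.49.
pasta only: max(6/3, 732/61) = 12 servings → $6.60.
bell pepper + pasta: intersection lies outside the first quadrant.
Cheapest feasible corner: $3.49.

$3.49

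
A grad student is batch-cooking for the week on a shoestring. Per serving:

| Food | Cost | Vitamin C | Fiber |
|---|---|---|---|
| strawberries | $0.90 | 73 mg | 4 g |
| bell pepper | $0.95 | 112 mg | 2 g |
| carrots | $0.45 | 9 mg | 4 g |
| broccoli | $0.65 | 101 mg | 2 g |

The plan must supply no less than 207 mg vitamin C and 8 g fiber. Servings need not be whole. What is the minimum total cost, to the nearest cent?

$1.73

The cheapest plan sits at a corner of the feasible region — with two constraints it uses at most two foods.
strawberries only: max(207/73, 8/4) = 2.836 servings → $2.55.
bell pepper only: max(207/112, 8/2) = 4 servings → $3.80.
carrots only: max(207/9, 8/4) = 23 servings → $10.35.
broccoli only: max(207/101, 8/2) = 4 servings → $2.60.
strawberries + bell pepper with both tight: 1.596 servings and 0.8079 servings → $2.20.
strawberries + carrots: the both-tight solution has a negative serving — not a feasible corner.
strawberries + broccoli with both tight: 1.527 servings and 0.9457 servings → $1.99.
bell pepper + carrots with both tight: 1.758 servings and 1.121 servings → $2.17.
bell pepper + broccoli: intersection lies outside the first quadrant.
carrots + broccoli with both tight: 1.021 servings and 1.959 servings → $1.73.
So the least-cost plan costs $1.73.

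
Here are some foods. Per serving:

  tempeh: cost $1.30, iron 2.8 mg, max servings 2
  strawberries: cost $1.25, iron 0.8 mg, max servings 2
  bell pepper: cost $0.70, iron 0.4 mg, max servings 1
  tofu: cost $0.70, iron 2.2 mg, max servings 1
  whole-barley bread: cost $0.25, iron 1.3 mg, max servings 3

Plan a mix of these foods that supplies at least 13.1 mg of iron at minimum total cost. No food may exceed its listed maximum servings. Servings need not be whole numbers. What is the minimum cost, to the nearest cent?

Cost per mg of iron: whole-barley bread $0.1923, tofu $0.3182, tempeh $0.4643, strawberries $1.5625, bell pepper $1.7500.
Take 3 servings of whole-barley bread: +3.9 mg iron for $0.75 (total $0.75, still need 9.2 mg).
Take 1 serving of tofu: +2.2 mg iron for $0.70 (total $1.45, still need 7.0 mg).
Take 2 servings of tempeh: +5.6 mg iron for $2.60 (total $4.05, still need 1.4 mg).
Take 1.75 servings of strawberries: +1.4 mg iron for $2.19 (total $6.24, still need 0.0 mg).
Filling from the cheapest source first is optimal under one linear minimum: $6.24.

$6.24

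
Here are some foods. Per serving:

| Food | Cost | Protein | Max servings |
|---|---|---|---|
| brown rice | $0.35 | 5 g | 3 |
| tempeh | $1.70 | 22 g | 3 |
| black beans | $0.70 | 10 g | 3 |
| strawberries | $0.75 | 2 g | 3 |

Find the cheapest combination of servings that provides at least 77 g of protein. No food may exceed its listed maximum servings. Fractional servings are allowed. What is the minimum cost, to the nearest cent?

$5.62

Cost per g of protein: brown rice $0.0700, black beans $0.0700, tempeh $0.0773, strawberries $0.3750.
Take 3 servings of brown rice: +15.0 g protein for $1.05 (total $1.05, still need 62.0 g).
Take 3 servings of black beans: +30.0 g protein for $2.10 (total $3.15, still need 32.0 g).
Take 1.455 servings of tempeh: +32.0 g protein for $2.47 (total $5.62, still need 0.0 g).
Filling from the cheapest source first is optimal under one linear minimum: $5.62.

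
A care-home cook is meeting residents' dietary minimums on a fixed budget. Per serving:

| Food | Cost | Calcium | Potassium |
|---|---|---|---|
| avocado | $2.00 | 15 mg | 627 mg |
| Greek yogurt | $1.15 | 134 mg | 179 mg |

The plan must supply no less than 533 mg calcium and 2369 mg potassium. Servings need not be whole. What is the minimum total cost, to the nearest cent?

avocado only: max(533/15, 2369/627) = 35.53 servings → $71.07.
Greek yogurt only: max(533/134, 2369/179) = 13.23 servings → $15.22.
avocado + Greek yogurt with both tight: 2.73 servings and 3.672 servings → $9.68.
Cheapest feasible corner: $9.68.

$9.68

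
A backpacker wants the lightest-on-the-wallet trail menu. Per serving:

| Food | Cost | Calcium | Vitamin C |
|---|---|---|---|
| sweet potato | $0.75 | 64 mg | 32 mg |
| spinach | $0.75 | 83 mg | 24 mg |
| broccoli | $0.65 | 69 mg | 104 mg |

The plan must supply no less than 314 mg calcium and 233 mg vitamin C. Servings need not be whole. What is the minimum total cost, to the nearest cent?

$2.88

Two binding constraints pin down two serving amounts, so the optimal mix uses at most two foods. The candidates are each food alone (scaled to the tighter of calcium/vitamin C) and each pair with both constraints tight.
sweet potato only: max(314/64, 233/32) = 7.281 servings → $5.46.
spinach only: max(314/83, 233/24) = 9.708 servings → $7.28.
broccoli only: max(314/69, 233/104) = 4.551 servings → $2.96.
sweet potato + spinach: the both-tight solution has a negative serving — not a feasible corner.
sweet potato + broccoli with both tight: 3.727 servings and 1.094 servings → $3.51.
spinach + broccoli with both tight: 2.377 servings and 1.692 servings → $2.88.
So the least-cost plan costs $2.88.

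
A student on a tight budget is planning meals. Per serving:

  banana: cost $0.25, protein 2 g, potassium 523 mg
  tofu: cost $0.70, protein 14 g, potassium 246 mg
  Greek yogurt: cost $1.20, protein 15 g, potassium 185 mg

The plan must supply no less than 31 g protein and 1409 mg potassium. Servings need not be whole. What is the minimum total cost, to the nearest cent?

At the optimum either one food covers both requirements or two foods hit both targets exactly; no other combination can be cheaper.
banana only: max(31/2, 1409/523) = 15.5 servings → $3.88.
tofu only: max(31/14, 1409/246) = 5.728 servings → $4.01.
Greek yogurt only: max(31/15, 1409/185) = 7.616 servings → $9.14.
banana + tofu with both tight: 1.772 servings and 1.961 servings → $1.82.
banana + Greek yogurt with both tight: 2.06 servings and 1.792 servings → $2.67.
tofu + Greek yogurt: intersection lies outside the first quadrant.
So the least-cost plan costs $1.82.

$1.82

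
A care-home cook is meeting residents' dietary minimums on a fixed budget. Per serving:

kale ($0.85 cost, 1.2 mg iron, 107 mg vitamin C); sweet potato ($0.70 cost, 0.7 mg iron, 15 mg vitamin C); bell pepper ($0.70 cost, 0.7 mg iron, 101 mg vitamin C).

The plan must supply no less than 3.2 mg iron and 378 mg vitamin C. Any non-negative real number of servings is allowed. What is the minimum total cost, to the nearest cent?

$2.76

With two linear requirements the optimum uses one or two foods; enumerate the corners.
kale only: max(3.2/1.2, 378/107) = 3.533 servings → $3.00.
sweet potato only: max(3.2/0.7, 378/15) = 25.2 servings → $17.64.
bell pepper only: max(3.2/0.7, 378/101) = 4.571 servings → $3.20.
kale + sweet potato with both targets exact would need a negative amount; discard.
kale + bell pepper with both tight: 1.266 servings and 2.402 servings → $2.76.
sweet potato + bell pepper with both tight: 0.9734 servings and 3.598 servings → $3.20.
The minimum over all feasible corners is $2.76.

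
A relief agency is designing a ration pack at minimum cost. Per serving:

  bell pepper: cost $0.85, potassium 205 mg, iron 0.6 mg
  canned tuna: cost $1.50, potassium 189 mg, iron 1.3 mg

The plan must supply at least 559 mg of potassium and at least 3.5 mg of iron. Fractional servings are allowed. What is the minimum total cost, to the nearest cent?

A basic optimal solution has at most two foods positive. Try each food alone and each pair with both targets met exactly.
bell pepper only: max(559/205, 3.5/0.6) = 5.833 servings → $4.96.
canned tuna only: max(559/189, 3.5/1.3) = 2.958 servings → $4.44.
bell pepper + canned tuna with both tight: 0.4259 servings and 2.496 servings → $4.11.
The minimum over all feasible corners is $4.11.

$4.11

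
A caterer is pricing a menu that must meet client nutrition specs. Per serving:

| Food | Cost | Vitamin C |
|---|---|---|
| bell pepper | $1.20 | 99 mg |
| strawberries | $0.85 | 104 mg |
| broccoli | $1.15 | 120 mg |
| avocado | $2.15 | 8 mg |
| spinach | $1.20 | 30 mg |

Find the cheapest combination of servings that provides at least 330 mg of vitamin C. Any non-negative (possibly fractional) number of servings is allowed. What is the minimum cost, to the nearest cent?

$2.70

Cost per mg of vitamin C: strawberries $0.0082, broccoli $0.0096, bell pepper $0.0121, spinach $0.0400, avocado $0.2687.
With no serving limits, use only strawberries: 330 mg / 104 mg = 3.173 servings × $0.85 = $2.70.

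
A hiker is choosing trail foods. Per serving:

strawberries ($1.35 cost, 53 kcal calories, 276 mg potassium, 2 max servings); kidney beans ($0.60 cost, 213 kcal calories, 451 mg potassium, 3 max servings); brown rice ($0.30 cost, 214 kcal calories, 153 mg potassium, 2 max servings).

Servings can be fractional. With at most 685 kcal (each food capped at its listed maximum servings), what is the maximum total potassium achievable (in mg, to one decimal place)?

Potassium per kcal: strawberries 5.208, kidney beans 2.117, brown rice 0.715.
Take 2 servings of strawberries: uses 106 kcal, +552.0 mg potassium (running total 552.0 mg).
Take 2.718 servings of kidney beans: uses 579 kcal, +1226.0 mg potassium (running total 1778.0 mg).
Filling greedily by potassium-per-kcal is optimal for one linear limit, giving 1778.0 mg.

1778.0 mg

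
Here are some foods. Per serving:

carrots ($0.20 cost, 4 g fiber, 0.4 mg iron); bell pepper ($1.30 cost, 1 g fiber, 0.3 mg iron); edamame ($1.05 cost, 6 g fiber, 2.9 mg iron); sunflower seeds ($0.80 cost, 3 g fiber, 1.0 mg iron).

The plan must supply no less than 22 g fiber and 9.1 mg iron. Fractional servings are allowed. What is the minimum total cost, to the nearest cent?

carrots only: max(22/4, 9.1/0.4) = 22.75 servings → $4.55.
bell pepper only: max(22/1, 9.1/0.3) = 30.33 servings → $39.43.
edamame only: max(22/6, 9.1/2.9) = 3.667 servings → $3.85.
sunflower seeds only: max(22/3, 9.1/1.0) = 9.1 servings → $7.28.
carrots + bell pepper: the both-tight solution has a negative serving — not a feasible corner.
carrots + edamame with both tight: 1 serving and 3 servings → $3.35.
carrots + sunflower seeds with both targets exact would need a negative amount; discard.
bell pepper + edamame with both tight: 8.364 servings and 2.273 servings → $13.26.
bell pepper + sunflower seeds: intersection lies outside the first quadrant.
edamame + sunflower seeds with both tight: 1.963 servings and 3.407 servings → $4.79.
The minimum over all feasible corners is $3.35.

$3.35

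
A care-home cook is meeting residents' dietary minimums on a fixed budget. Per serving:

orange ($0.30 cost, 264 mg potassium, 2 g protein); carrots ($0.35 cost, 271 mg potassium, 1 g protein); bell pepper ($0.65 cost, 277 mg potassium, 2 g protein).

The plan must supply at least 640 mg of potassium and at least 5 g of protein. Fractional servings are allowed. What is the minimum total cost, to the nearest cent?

Check every corner: each single food scaled to meet both minima, and each pair solved so both constraints bind.
orange only: max(640/264, 5/2) = 2.5 servings → $0.75.
carrots only: max(640/271, 5/1) = 5 servings → $1.75.
bell pepper only: max(640/277, 5/2) = 2.5 servings → $1.62.
orange + carrots: intersection lies outside the first quadrant.
orange + bell pepper: intersection lies outside the first quadrant.
carrots + bell pepper: intersection lies outside the first quadrant.
The minimum over all feasible corners is $0.75.

$0.75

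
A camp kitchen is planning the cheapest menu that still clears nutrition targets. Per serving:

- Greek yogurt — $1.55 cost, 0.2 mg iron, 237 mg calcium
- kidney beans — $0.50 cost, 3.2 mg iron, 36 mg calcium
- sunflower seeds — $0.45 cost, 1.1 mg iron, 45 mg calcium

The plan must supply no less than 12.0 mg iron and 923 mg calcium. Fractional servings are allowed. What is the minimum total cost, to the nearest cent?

Two binding constraints pin down two serving amounts, so the optimal mix uses at most two foods. The candidates are each food alone (scaled to the tighter of iron/calcium) and each pair with both constraints tight.
Greek yogurt only: max(12.0/0.2, 923/237) = 60 servings → $93.00.
kidney beans only: max(12.0/3.2, 923/36) = 25.64 servings → $12.82.
sunflower seeds only: max(12.0/1.1, 923/45) = 20.51 servings → $9.23.
Greek yogurt + kidney beans with both tight: 3.357 servings and 3.54 servings → $6.97.
Greek yogurt + sunflower seeds with both tight: 1.888 servings and 10.57 servings → $7.68.
kidney beans + sunflower seeds: the both-tight solution has a negative serving — not a feasible corner.
Cheapest feasible corner: $6.97.

$6.97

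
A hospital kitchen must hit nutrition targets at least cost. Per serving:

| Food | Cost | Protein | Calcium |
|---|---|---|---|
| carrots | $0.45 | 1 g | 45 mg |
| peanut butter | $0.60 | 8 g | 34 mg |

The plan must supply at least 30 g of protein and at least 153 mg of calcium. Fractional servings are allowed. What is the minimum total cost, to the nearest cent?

$2.48

Check every corner: each single food scaled to meet both minima, and each pair solved so both constraints bind.
carrots only: max(30/1, 153/45) = 30 servings → $13.50.
peanut butter only: max(30/8, 153/34) = 4.5 servings → $2.70.
carrots + peanut butter with both tight: 0.6258 servings and 3.672 servings → $2.48.
The minimum over all feasible corners is $2.48.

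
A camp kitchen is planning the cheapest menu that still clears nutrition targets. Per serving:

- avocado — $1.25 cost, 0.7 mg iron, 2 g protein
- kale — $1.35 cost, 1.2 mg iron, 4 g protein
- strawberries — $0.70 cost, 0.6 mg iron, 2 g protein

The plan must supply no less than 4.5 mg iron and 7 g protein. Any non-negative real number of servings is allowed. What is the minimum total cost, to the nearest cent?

An LP optimum is at a vertex; with two nutrient constraints at most two foods are used. Check each candidate.
avocado only: max(4.5/0.7, 7/2) = 6.429 servings → $8.04.
kale only: max(4.5/1.2, 7/4) = 3.75 servings → $5.06.
strawberries only: max(4.5/0.6, 7/2) = 7.5 servings → $5.25.
avocado + kale with both targets exact would need a negative amount; discard.
avocado + strawberries: the both-tight solution has a negative serving — not a feasible corner.
kale + strawberries (both tight): parallel constraints — no distinct corner.
The minimum over all feasible corners is $5.06.

$5.06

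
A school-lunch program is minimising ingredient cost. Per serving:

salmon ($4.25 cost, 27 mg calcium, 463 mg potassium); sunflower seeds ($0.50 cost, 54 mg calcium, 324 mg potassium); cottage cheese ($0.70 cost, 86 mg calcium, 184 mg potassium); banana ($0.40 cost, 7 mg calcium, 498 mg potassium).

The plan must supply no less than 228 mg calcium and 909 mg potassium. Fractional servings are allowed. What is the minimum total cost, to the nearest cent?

This is a tiny linear program; its minimum lies at a vertex of the feasible set. List the vertices and price them.
salmon only: max(228/27, 909/463) = 8.444 servings → $35.89.
sunflower seeds only: max(228/54, 909/324) = 4.222 servings → $2.11.
cottage cheese only: max(228/86, 909/184) = 4.94 servings → $3.46.
banana only: max(228/7, 909/498) = 32.57 servings → $13.03.
salmon + sunflower seeds: the both-tight solution has a negative serving — not a feasible corner.
salmon + cottage cheese with both tight: 1.039 servings and 2.325 servings → $6.04.
salmon + banana: intersection lies outside the first quadrant.
sunflower seeds + cottage cheese with both tight: 2.02 servings and 1.383 servings → $1.98.
sunflower seeds + banana: the both-tight solution has a negative serving — not a feasible corner.
cottage cheese + banana with both tight: 2.58 servings and 0.872 servings → $2.15.
The minimum over all feasible corners is $1.98.

$1.98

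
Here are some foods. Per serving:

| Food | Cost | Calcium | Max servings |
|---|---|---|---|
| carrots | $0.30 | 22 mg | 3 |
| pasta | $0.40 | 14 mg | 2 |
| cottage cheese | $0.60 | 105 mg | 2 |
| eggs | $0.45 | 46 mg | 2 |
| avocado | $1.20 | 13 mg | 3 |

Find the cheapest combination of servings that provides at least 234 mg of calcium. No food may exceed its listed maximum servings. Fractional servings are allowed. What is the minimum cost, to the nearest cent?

$1.43

Cost per mg of calcium: cottage cheese $0.0057, eggs $0.0098, carrots $0.0136, pasta $0.0286, avocado $0.0923.
Take 2 servings of cottage cheese: +210.0 mg calcium for $1.20 (total $1.20, still need 24.0 mg).
Take 0.5217 servings of eggs: +24.0 mg calcium for $0.23 (total $1.43, still need 0.0 mg).
Filling from the cheapest source first is optimal under one linear minimum: $1.43.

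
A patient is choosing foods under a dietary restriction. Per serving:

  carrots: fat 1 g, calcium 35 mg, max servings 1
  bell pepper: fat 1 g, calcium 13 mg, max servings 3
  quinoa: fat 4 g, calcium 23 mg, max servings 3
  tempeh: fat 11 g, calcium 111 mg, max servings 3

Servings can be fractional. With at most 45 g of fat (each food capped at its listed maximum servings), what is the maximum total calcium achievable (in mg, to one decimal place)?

Calcium per g fat: carrots 35, bell pepper 13, tempeh 10.09, quinoa 5.75.
Take 1 serving of carrots: uses 1 g fat, +35.0 mg calcium (running total 35.0 mg).
Take 3 servings of bell pepper: uses 3 g fat, +39.0 mg calcium (running total 74.0 mg).
Take 3 servings of tempeh: uses 33 g fat, +333.0 mg calcium (running total 407.0 mg).
Take 2 servings of quinoa: uses 8 g fat, +46.0 mg calcium (running total 453.0 mg).
Filling greedily by calcium-per-g fat is optimal for one linear limit, giving 453.0 mg.

453.0 mg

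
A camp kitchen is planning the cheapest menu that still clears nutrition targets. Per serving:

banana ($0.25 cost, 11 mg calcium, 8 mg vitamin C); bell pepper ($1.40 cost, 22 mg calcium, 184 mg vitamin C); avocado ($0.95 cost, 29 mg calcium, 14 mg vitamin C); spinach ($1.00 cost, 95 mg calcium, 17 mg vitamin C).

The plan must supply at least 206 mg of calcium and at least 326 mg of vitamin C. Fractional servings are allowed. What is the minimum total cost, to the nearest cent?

banana only: max(206/11, 326/8) = 40.75 servings → $10.19.
bell pepper only: max(206/22, 326/184) = 9.364 servings → $13.11.
avocado only: max(206/29, 326/14) = 23.29 servings → $22.12.
spinach only: max(206/95, 326/17) = 19.18 servings → $19.18.
banana + bell pepper with both tight: 16.63 servings and 1.049 servings → $5.63.
banana + avocado: the both-tight solution has a negative serving — not a feasible corner.
banana + spinach: intersection lies outside the first quadrant.
bell pepper + avocado with both tight: 1.307 servings and 6.112 servings → $7.64.
bell pepper + spinach with both tight: 1.606 servings and 1.797 servings → $4.04.
avocado + spinach with both targets exact would need a negative amount; discard.
Cheapest feasible corner: $4.04.

$4.04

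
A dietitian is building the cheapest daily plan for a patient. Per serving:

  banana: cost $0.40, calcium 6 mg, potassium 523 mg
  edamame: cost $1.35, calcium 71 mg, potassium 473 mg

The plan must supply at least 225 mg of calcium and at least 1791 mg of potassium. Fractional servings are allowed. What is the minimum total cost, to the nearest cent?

$4.45

Check every corner: each single food scaled to meet both minima, and each pair solved so both constraints bind.
banana only: max(225/6, 1791/523) = 37.5 servings → $15.00.
edamame only: max(225/71, 1791/473) = 3.786 servings → $5.11.
banana + edamame with both tight: 0.6046 servings and 3.118 servings → $4.45.
The minimum over all feasible corners is $4.45.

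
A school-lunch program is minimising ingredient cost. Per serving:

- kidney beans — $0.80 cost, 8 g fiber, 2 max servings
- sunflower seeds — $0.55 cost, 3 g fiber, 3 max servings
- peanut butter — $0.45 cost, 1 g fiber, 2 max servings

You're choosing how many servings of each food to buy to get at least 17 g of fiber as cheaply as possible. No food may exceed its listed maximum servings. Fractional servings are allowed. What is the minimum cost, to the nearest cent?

Cost per g of fiber: kidney beans $0.1000, sunflower seeds $0.1833, peanut butter $0.4500.
Take 2 servings of kidney beans: +16.0 g fiber for $1.60 (total $1.60, still need 1.0 g).
Take 0.3333 servings of sunflower seeds: +1.0 g fiber for $0.18 (total $1.78, still need 0.0 g).
Greedy by cheapest-per-g is optimal for a single linear constraint, so the minimum cost is $1.78.

$1.78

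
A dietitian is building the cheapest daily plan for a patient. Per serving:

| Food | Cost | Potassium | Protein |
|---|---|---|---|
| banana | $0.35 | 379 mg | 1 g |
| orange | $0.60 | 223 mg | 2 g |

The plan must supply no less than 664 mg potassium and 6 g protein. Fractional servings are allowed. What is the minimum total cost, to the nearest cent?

For a min-cost LP with two ≥-constraints, a basic feasible solution has at most two positive variables.
banana only: max(664/379, 6/1) = 6 servings → $2.10.
orange only: max(664/223, 6/2) = 3 servings → $1.80.
banana + orange: intersection lies outside the first quadrant.
The minimum over all feasible corners is $1.80.

$1.80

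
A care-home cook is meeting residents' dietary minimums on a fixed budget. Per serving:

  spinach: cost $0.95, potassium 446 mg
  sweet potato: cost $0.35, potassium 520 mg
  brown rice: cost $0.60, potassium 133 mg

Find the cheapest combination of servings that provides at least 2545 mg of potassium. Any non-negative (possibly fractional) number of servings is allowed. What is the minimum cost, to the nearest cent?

$1.71

Cost per mg of potassium: sweet potato $0.0007, spinach $0.0021, brown rice $0.0045.
With no serving limits, use only sweet potato: 2545 mg / 520 mg = 4.894 servings × $0.35 = $1.71.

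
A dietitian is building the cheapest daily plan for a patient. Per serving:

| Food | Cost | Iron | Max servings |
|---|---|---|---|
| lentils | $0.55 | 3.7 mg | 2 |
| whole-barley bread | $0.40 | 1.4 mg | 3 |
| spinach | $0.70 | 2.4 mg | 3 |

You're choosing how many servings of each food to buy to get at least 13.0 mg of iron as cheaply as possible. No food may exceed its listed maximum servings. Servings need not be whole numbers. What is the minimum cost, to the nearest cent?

$2.71

Cost per mg of iron: lentils $0.1486, whole-barley bread $0.2857, spinach $0.2917.
Take 2 servings of lentils: +7.4 mg iron for $1.10 (total $1.10, still need 5.6 mg).
Take 3 servings of whole-barley bread: +4.2 mg iron for $1.20 (total $2.30, still need 1.4 mg).
Take 0.5833 servings of spinach: +1.4 mg iron for $0.41 (total $2.71, still need 0.0 mg).
Filling from the cheapest source first is optimal under one linear minimum: $2.71.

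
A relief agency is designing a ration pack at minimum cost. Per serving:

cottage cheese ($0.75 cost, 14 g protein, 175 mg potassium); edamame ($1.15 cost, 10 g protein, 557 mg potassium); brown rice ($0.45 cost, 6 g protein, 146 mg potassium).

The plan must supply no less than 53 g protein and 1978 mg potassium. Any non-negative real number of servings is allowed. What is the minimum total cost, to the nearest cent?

With two linear requirements the optimum uses one or two foods; enumerate the corners.
cottage cheese only: max(53/14, 1978/175) = 11.3 servings → $8.48.
edamame only: max(53/10, 1978/557) = 5.3 servings → $6.09.
brown rice only: max(53/6, 1978/146) = 13.55 servings → $6.10.
cottage cheese + edamame with both tight: 1.611 servings and 3.045 servings → $4.71.
cottage cheese + brown rice: the both-tight solution has a negative serving — not a feasible corner.
edamame + brown rice with both tight: 2.194 servings and 5.176 servings → $4.85.
So the least-cost plan costs $4.71.

$4.71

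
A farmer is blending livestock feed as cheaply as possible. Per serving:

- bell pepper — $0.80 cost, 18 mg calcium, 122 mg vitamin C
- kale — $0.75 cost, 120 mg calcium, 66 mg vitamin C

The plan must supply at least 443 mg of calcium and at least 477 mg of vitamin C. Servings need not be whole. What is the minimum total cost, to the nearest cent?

This is a tiny linear program; its minimum lies at a vertex of the feasible set. List the vertices and price them.
bell pepper only: max(443/18, 477/122) = 24.61 servings → $19.69.
kale only: max(443/120, 477/66) = 7.227 servings → $5.42.
bell pepper + kale with both tight: 2.082 servings and 3.379 servings → $4.20.
So the least-cost plan costs $4.20.

$4.20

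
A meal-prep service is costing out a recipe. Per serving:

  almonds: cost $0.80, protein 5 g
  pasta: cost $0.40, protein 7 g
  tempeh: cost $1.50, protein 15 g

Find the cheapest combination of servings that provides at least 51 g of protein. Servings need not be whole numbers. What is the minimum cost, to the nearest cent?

Cost per g of protein: pasta $0.0571, tempeh $0.1000, almonds $0.1600.
With no serving limits, use only pasta: 51 g / 7 g = 7.286 servings × $0.40 = $2.91.

$2.91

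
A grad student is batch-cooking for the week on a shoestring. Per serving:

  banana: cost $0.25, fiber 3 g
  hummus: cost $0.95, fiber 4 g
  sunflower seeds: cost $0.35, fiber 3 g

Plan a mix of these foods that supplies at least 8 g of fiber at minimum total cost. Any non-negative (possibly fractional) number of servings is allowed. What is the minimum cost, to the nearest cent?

Cost per g of fiber: banana $0.0833, sunflower seeds $0.1167, hummus $0.2375.
With no serving limits, use only banana: 8 g / 3 g = 2.667 servings × $0.25 = $0.67.

$0.67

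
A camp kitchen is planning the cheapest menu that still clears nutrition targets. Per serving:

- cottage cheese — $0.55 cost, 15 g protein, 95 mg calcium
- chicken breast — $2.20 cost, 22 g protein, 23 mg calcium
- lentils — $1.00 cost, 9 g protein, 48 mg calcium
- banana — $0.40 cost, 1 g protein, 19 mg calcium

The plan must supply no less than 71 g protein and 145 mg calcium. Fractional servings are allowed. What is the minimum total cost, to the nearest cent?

$2.60

cottage cheese only: max(71/15, 145/95) = 4.733 servings → $2.60.
chicken breast only: max(71/22, 145/23) = 6.304 servings → $13.87.
lentils only: max(71/9, 145/48) = 7.889 servings → $7.89.
banana only: max(71/1, 145/19) = 71 servings → $28.40.
cottage cheese + chicken breast with both tight: 0.8923 servings and 2.619 servings → $6.25.
cottage cheese + lentils: the both-tight solution has a negative serving — not a feasible corner.
cottage cheese + banana: the both-tight solution has a negative serving — not a feasible corner.
chicken breast + lentils with both tight: 2.477 servings and 1.834 servings → $7.28.
chicken breast + banana with both tight: 3.048 servings and 3.942 servings → $8.28.
lentils + banana: the both-tight solution has a negative serving — not a feasible corner.
So the least-cost plan costs $2.60.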